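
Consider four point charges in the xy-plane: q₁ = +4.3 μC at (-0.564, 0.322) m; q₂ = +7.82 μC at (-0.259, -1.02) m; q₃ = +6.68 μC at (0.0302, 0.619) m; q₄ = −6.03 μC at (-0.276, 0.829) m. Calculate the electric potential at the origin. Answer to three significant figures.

The total potential is the scalar sum of each charge's contribution, V = Σ kqᵢ/rᵢ.
Distances from the field point to each charge: r₁ = 0.649 m, r₂ = 1.05 m, r₃ = 0.620 m, r₄ = 0.874 m.
V = k[(4.30×10⁻⁶)/(0.649) + (7.82×10⁻⁶)/(1.05) + (6.68×10⁻⁶)/(0.620) + (-6.03×10⁻⁶)/(0.874)] = 1.61×10⁵ V.

1.61×10⁵ V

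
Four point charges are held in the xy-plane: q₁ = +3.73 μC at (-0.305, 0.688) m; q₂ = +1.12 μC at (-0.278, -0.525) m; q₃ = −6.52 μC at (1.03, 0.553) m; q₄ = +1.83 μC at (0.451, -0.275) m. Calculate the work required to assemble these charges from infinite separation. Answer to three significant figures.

-0.203 J

The work to assemble the configuration equals its total potential energy, U = Σ kqᵢqⱼ/rᵢⱼ over all pairs.
Pair separations: r₁₂ = 1.21 m, r₁₃ = 1.34 m, r₁₄ = 1.22 m, r₂₃ = 1.69 m, r₂₄ = 0.771 m, r₃₄ = 1.01 m.
Summing all 6 pair terms gives U = -0.203 J.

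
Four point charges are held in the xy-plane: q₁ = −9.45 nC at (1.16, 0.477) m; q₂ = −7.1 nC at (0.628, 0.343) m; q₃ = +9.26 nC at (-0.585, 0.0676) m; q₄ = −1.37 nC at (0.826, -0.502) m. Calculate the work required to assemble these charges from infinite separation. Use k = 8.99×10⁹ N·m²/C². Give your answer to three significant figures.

3.24×10⁻⁷ J

The assembly work is the sum of pairwise potential energies, U = Σ_{i<j} kqᵢqⱼ/rᵢⱼ.
Pair separations: r₁₂ = 0.549 m, r₁₃ = 1.79 m, r₁₄ = 1.03 m, r₂₃ = 1.24 m, r₂₄ = 0.868 m, r₃₄ = 1.52 m.
Summing all 6 pair terms gives U = 3.24×10⁻⁷ J.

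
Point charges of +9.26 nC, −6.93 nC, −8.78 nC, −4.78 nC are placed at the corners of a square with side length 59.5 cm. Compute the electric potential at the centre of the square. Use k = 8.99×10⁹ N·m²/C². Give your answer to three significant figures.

The total potential is the scalar sum of each charge's contribution, V = Σ kqᵢ/rᵢ.
The distance from each corner to the centre is a√2/2 = 0.421 m.
V = k[(9.26×10⁻⁹)/(0.421) + (-6.93×10⁻⁹)/(0.421) + (-8.78×10⁻⁹)/(0.421) + (-4.78×10⁻⁹)/(0.421)] = -240 V.

-240 V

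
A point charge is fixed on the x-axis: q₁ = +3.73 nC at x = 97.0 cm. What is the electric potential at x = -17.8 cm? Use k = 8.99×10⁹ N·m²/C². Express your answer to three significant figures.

The total potential is the scalar sum of each charge's contribution, V = Σ kqᵢ/rᵢ.
V = k[(3.73×10⁻⁹)/(1.15)] = 29.2 V.

29.2 V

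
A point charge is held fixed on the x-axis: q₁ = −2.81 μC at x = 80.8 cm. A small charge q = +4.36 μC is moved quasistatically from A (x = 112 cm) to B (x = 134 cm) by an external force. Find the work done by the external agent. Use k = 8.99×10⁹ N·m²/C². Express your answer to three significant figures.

For quasistatic motion the external work equals the change in potential energy: W_ext = qΔV = q(V_B − V_A).
At A: distance to the source charge is 0.312 m; V_A = kq₁/r = -8.10×10⁴ V.
At B: distance to the source charge is 0.532 m; V_B = kq₁/r = -4.75×10⁴ V.
ΔV = V_B − V_A = 3.35×10⁴ V.
W_ext = qΔV = (4.36×10⁻⁶ C)(3.35×10⁴ V) = 0.146 J.

0.146 J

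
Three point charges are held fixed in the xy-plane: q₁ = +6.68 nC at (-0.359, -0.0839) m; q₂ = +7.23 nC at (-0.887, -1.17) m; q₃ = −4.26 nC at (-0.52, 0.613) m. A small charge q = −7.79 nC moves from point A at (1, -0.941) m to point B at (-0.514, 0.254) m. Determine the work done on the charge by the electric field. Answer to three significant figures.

3.51×10⁻⁷ J

The work done by the electric force is W_field = −ΔU = −q(V_B − V_A) = q(V_A − V_B).
At A: distances to the source charges are 1.61 m, 1.90 m, 2.17 m; V_A = Σ kqᵢ/rᵢ = 54.0 V.
At B: distances to the source charges are 0.372 m, 1.47 m, 0.359 m; V_B = Σ kqᵢ/rᵢ = 99.0 V.
ΔV = V_B − V_A = 45.1 V.
W_field = −qΔV = −(-7.79×10⁻⁹ C)(45.1 V) = 3.51×10⁻⁷ J.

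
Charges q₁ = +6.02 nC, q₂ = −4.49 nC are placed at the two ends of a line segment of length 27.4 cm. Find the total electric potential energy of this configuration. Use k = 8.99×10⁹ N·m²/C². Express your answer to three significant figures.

-8.87×10⁻⁷ J

The work to assemble the configuration equals its total potential energy, U = Σ kqᵢqⱼ/rᵢⱼ over all pairs.
The separation is r = 0.274 m.
U = (-8.87×10⁻⁷) = -8.87×10⁻⁷ J.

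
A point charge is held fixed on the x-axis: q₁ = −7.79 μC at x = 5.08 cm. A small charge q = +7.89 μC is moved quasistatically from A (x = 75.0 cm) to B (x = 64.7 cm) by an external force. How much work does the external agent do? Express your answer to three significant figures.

For quasistatic motion the external work equals the change in potential energy: W_ext = qΔV = q(V_B − V_A).
At A: distance to the source charge is 0.699 m; V_A = kq₁/r = -1.00×10⁵ V.
At B: distance to the source charge is 0.596 m; V_B = kq₁/r = -1.17×10⁵ V.
ΔV = V_B − V_A = -1.73×10⁴ V.
W_ext = qΔV = (7.89×10⁻⁶ C)(-1.73×10⁴ V) = -0.137 J.

-0.137 J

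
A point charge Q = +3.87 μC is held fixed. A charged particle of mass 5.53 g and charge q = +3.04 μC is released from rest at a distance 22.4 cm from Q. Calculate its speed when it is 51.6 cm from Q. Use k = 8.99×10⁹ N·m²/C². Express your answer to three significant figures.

9.83 m/s

Only the electrostatic force acts, so mechanical energy is conserved: ½mv² = U₁ − U₂ = kQq(1/r₁ − 1/r₂).
U₁ − U₂ = (8.99×10⁹ N·m²/C²)(3.87×10⁻⁶ C)(3.04×10⁻⁶ C)(1/0.224 − 1/0.516) = 0.267 J.
v = √(2·0.267/5.53×10⁻³) = 9.83 m/s.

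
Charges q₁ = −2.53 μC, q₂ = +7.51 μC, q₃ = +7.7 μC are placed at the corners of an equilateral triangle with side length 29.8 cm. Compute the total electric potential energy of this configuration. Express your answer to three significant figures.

0.584 J

The assembly work is the sum of pairwise potential energies, U = Σ_{i<j} kqᵢqⱼ/rᵢⱼ.
All three pair separations equal the side length, 0.298 m.
U = (-0.573) + (-0.588) + (1.74) = 0.584 J.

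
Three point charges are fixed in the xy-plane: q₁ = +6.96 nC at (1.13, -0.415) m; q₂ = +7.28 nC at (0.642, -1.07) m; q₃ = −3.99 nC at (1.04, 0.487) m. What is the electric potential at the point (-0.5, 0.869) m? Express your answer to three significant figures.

The total potential is the scalar sum of each charge's contribution, V = Σ kqᵢ/rᵢ.
Distances from the field point to each charge: r₁ = 2.07 m, r₂ = 2.25 m, r₃ = 1.59 m.
V = k[(6.96×10⁻⁹)/(2.07) + (7.28×10⁻⁹)/(2.25) + (-3.99×10⁻⁹)/(1.59)] = 36.6 V.

36.6 V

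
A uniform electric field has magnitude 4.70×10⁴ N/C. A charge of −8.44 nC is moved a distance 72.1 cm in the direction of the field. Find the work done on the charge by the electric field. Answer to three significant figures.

The potential change for a displacement 72.1 cm in the direction of the field is ΔV = −Ed = -3.39×10⁴ V.
W_field = −qΔV = -2.86×10⁻⁴ J.

-2.86×10⁻⁴ J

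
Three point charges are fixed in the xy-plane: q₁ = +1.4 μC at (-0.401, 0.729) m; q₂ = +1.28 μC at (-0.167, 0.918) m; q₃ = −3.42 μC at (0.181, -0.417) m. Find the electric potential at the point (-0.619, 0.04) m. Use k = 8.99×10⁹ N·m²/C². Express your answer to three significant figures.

The total potential is the scalar sum of each charge's contribution, V = Σ kqᵢ/rᵢ.
Distances from the field point to each charge: r₁ = 0.723 m, r₂ = 0.988 m, r₃ = 0.921 m.
V = k[(1.40×10⁻⁶)/(0.723) + (1.28×10⁻⁶)/(0.988) + (-3.42×10⁻⁶)/(0.921)] = -4300 V.

-4300 V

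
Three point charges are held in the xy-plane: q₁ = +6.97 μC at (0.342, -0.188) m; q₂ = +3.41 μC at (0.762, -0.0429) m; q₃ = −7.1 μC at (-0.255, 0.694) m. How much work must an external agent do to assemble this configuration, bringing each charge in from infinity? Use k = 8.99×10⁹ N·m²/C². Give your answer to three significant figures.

-0.110 J

The work to assemble the configuration equals its total potential energy, U = Σ kqᵢqⱼ/rᵢⱼ over all pairs.
Pair separations: r₁₂ = 0.444 m, r₁₃ = 1.07 m, r₂₃ = 1.26 m.
U = (0.481) + (-0.418) + (-0.173) = -0.110 J.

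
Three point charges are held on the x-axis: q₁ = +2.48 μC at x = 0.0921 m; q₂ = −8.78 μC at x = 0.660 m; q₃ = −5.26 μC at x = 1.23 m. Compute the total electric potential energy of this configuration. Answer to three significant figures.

0.281 J

The work to assemble the configuration equals its total potential energy, U = Σ kqᵢqⱼ/rᵢⱼ over all pairs.
Pair separations: r₁₂ = 0.568 m, r₁₃ = 1.14 m, r₂₃ = 0.570 m.
U = (-0.345) + (-0.103) + (0.728) = 0.281 J.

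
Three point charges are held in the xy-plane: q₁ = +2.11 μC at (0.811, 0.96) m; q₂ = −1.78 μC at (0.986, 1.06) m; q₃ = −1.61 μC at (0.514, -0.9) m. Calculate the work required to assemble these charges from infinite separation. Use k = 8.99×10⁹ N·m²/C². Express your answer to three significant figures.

-0.171 J

The assembly work is the sum of pairwise potential energies, U = Σ_{i<j} kqᵢqⱼ/rᵢⱼ.
Pair separations: r₁₂ = 0.202 m, r₁₃ = 1.88 m, r₂₃ = 2.02 m.
U = (-0.168) + (-0.0162) + (0.0128) = -0.171 J.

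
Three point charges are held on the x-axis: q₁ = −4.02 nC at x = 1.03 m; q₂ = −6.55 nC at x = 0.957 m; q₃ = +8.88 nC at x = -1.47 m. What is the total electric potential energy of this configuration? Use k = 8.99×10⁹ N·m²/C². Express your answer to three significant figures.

The work to assemble the configuration equals its total potential energy, U = Σ kqᵢqⱼ/rᵢⱼ over all pairs.
Pair separations: r₁₂ = 0.0730 m, r₁₃ = 2.50 m, r₂₃ = 2.43 m.
U = (3.24×10⁻⁶) + (-1.28×10⁻⁷) + (-2.15×10⁻⁷) = 2.90×10⁻⁶ J.

2.90×10⁻⁶ J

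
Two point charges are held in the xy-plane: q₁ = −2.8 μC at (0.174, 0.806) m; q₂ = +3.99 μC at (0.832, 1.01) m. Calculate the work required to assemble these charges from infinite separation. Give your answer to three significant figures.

-0.146 J

The assembly work is the sum of pairwise potential energies, U = Σ_{i<j} kqᵢqⱼ/rᵢⱼ.
Pair separations: r₁₂ = 0.689 m.
U = (-0.146) = -0.146 J.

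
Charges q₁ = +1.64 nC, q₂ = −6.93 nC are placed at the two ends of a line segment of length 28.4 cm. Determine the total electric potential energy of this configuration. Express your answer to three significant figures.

-3.60×10⁻⁷ J

The work to assemble the configuration equals its total potential energy, U = Σ kqᵢqⱼ/rᵢⱼ over all pairs.
The separation is r = 0.284 m.
U = (-3.60×10⁻⁷) = -3.60×10⁻⁷ J.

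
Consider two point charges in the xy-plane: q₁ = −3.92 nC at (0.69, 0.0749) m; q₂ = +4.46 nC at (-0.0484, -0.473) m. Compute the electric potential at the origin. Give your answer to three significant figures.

33.6 V

The total potential is the scalar sum of each charge's contribution, V = Σ kqᵢ/rᵢ.
Distances from the field point to each charge: r₁ = 0.694 m, r₂ = 0.475 m.
V = k[(-3.92×10⁻⁹)/(0.694) + (4.46×10⁻⁹)/(0.475)] = 33.6 V.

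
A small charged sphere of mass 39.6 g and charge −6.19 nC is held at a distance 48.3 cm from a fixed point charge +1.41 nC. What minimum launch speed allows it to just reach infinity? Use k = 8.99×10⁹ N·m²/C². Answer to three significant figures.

To just escape, total mechanical energy must reach zero at infinity: ½mv²_min + U = 0, so ½mv²_min = −U = |kQq|/r.
|U| = |kQq|/r = (8.99×10⁹ N·m²/C²)(1.41×10⁻⁹)(6.19×10⁻⁹)/(0.483) = 1.62×10⁻⁷ J.
v_min = √(2|U|/m) = √(2·1.62×10⁻⁷/0.0396) = 2.86×10⁻³ m/s.

2.86×10⁻³ m/s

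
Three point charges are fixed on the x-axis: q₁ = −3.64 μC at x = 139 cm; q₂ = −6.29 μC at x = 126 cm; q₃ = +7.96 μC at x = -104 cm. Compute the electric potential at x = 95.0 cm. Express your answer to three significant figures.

-2.21×10⁵ V

Electric potential is a scalar, so the contributions from each charge add algebraically: V = Σ kqᵢ/rᵢ.
Distances from the field point to each charge: r₁ = 0.440 m, r₂ = 0.310 m, r₃ = 1.99 m.
V = k[(-3.64×10⁻⁶)/(0.440) + (-6.29×10⁻⁶)/(0.310) + (7.96×10⁻⁶)/(1.99)] = -2.21×10⁵ V.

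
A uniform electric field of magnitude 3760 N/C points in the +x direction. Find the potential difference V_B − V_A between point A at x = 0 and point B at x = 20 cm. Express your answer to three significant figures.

In a uniform field, potential decreases in the direction of E: V_B − V_A = −E·Δx.
V_B − V_A = −(3760 V/m)(0.200 m) = -752 V.

-752 V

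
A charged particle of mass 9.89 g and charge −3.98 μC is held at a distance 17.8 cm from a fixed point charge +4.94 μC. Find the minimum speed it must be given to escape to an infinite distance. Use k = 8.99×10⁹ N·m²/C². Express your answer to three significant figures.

14.2 m/s

To just escape, total mechanical energy must reach zero at infinity: ½mv²_min + U = 0, so ½mv²_min = −U = |kQq|/r.
|U| = |kQq|/r = (8.99×10⁹ N·m²/C²)(4.94×10⁻⁶)(3.98×10⁻⁶)/(0.178) = 0.993 J.
v_min = √(2|U|/m) = √(2·0.993/9.89×10⁻³) = 14.2 m/s.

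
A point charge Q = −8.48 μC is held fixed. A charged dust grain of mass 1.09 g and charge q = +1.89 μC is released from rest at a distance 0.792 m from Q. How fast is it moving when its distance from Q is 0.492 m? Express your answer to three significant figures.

14.3 m/s

Only the electrostatic force acts, so mechanical energy is conserved: ½mv² = U₁ − U₂ = kQq(1/r₁ − 1/r₂).
U₁ − U₂ = (8.99×10⁹ N·m²/C²)(-8.48×10⁻⁶ C)(1.89×10⁻⁶ C)(1/0.792 − 1/0.492) = 0.111 J.
v = √(2·0.111/1.09×10⁻³) = 14.3 m/s.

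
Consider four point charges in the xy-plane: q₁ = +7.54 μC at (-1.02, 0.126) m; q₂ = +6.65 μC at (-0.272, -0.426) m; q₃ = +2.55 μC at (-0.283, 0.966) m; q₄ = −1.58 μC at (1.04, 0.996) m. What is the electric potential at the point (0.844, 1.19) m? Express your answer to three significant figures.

The total potential is the scalar sum of each charge's contribution, V = Σ kqᵢ/rᵢ.
Distances from the field point to each charge: r₁ = 2.15 m, r₂ = 1.96 m, r₃ = 1.15 m, r₄ = 0.276 m.
V = k[(7.54×10⁻⁶)/(2.15) + (6.65×10⁻⁶)/(1.96) + (2.55×10⁻⁶)/(1.15) + (-1.58×10⁻⁶)/(0.276)] = 3.05×10⁴ V.

3.05×10⁴ V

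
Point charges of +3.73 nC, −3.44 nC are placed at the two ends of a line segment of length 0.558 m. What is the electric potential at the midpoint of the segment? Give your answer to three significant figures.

Electric potential is a scalar, so the contributions from each charge add algebraically: V = Σ kqᵢ/rᵢ.
Each charge is 0.279 m from the midpoint.
V = k[(3.73×10⁻⁹)/(0.279) + (-3.44×10⁻⁹)/(0.279)] = 9.34 V.

9.34 V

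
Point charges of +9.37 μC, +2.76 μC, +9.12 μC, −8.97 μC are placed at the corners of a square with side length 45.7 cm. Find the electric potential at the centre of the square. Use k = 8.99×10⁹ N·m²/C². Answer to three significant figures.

3.42×10⁵ V

Electric potential is a scalar, so the contributions from each charge add algebraically: V = Σ kqᵢ/rᵢ.
The distance from each corner to the centre is a√2/2 = 0.323 m.
V = k[(9.37×10⁻⁶)/(0.323) + (2.76×10⁻⁶)/(0.323) + (9.12×10⁻⁶)/(0.323) + (-8.97×10⁻⁶)/(0.323)] = 3.42×10⁵ V.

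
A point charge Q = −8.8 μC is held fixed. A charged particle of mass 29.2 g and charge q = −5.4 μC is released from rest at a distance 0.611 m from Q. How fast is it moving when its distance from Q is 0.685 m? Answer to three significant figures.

2.27 m/s

Only the electrostatic force acts, so mechanical energy is conserved: ½mv² = U₁ − U₂ = kQq(1/r₁ − 1/r₂).
U₁ − U₂ = (8.99×10⁹ N·m²/C²)(-8.80×10⁻⁶ C)(-5.40×10⁻⁶ C)(1/0.611 − 1/0.685) = 0.0755 J.
v = √(2·0.0755/0.0292) = 2.27 m/s.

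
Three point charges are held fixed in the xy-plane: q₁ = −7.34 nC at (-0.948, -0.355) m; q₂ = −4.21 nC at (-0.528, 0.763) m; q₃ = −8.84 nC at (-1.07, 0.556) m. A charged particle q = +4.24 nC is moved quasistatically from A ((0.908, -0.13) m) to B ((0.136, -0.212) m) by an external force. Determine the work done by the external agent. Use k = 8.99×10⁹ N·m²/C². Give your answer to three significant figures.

-2.22×10⁻⁷ J

For quasistatic motion the external work equals the change in potential energy: W_ext = qΔV = q(V_B − V_A).
At A: distances to the source charges are 1.87 m, 1.69 m, 2.09 m; V_A = Σ kqᵢ/rᵢ = -95.6 V.
At B: distances to the source charges are 1.09 m, 1.18 m, 1.43 m; V_B = Σ kqᵢ/rᵢ = -148 V.
ΔV = V_B − V_A = -52.4 V.
W_ext = qΔV = (4.24×10⁻⁹ C)(-52.4 V) = -2.22×10⁻⁷ J.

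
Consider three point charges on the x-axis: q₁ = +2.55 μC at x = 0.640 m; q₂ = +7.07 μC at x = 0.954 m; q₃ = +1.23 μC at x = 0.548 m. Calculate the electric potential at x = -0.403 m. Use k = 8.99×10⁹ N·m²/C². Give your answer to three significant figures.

8.04×10⁴ V

Electric potential is a scalar, so the contributions from each charge add algebraically: V = Σ kqᵢ/rᵢ.
Distances from the field point to each charge: r₁ = 1.04 m, r₂ = 1.36 m, r₃ = 0.951 m.
V = k[(2.55×10⁻⁶)/(1.04) + (7.07×10⁻⁶)/(1.36) + (1.23×10⁻⁶)/(0.951)] = 8.04×10⁴ V.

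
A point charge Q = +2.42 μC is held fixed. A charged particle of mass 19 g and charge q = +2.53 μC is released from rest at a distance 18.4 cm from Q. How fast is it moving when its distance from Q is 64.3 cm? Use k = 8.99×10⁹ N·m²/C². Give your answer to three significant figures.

Only the electrostatic force acts, so mechanical energy is conserved: ½mv² = U₁ − U₂ = kQq(1/r₁ − 1/r₂).
U₁ − U₂ = (8.99×10⁹ N·m²/C²)(2.42×10⁻⁶ C)(2.53×10⁻⁶ C)(1/0.184 − 1/0.643) = 0.214 J.
v = √(2·0.214/0.0190) = 4.74 m/s.

4.74 m/s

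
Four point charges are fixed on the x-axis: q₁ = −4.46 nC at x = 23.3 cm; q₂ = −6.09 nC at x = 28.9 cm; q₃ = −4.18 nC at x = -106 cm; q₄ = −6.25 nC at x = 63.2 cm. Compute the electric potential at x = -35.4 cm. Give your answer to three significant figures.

-264 V

The total potential is the scalar sum of each charge's contribution, V = Σ kqᵢ/rᵢ.
Distances from the field point to each charge: r₁ = 0.587 m, r₂ = 0.643 m, r₃ = 0.706 m, r₄ = 0.986 m.
V = k[(-4.46×10⁻⁹)/(0.587) + (-6.09×10⁻⁹)/(0.643) + (-4.18×10⁻⁹)/(0.706) + (-6.25×10⁻⁹)/(0.986)] = -264 V.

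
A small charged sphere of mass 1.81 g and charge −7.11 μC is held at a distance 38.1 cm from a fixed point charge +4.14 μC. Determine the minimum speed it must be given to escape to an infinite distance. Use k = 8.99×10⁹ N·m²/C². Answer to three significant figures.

27.7 m/s

To just escape, total mechanical energy must reach zero at infinity: ½mv²_min + U = 0, so ½mv²_min = −U = |kQq|/r.
|U| = |kQq|/r = (8.99×10⁹ N·m²/C²)(4.14×10⁻⁶)(7.11×10⁻⁶)/(0.381) = 0.695 J.
v_min = √(2|U|/m) = √(2·0.695/1.81×10⁻³) = 27.7 m/s.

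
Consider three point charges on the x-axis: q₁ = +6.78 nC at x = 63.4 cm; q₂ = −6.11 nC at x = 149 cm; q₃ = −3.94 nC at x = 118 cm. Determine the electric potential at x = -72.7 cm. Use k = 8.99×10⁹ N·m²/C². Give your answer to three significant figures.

1.43 V

Electric potential is a scalar, so the contributions from each charge add algebraically: V = Σ kqᵢ/rᵢ.
Distances from the field point to each charge: r₁ = 1.36 m, r₂ = 2.22 m, r₃ = 1.91 m.
V = k[(6.78×10⁻⁹)/(1.36) + (-6.11×10⁻⁹)/(2.22) + (-3.94×10⁻⁹)/(1.91)] = 1.43 V.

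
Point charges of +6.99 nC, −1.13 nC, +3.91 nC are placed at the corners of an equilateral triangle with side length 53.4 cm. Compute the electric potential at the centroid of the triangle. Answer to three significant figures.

The total potential is the scalar sum of each charge's contribution, V = Σ kqᵢ/rᵢ.
The distance from each vertex to the centroid is a/√3 = 0.308 m.
V = k[(6.99×10⁻⁹)/(0.308) + (-1.13×10⁻⁹)/(0.308) + (3.91×10⁻⁹)/(0.308)] = 285 V.

285 V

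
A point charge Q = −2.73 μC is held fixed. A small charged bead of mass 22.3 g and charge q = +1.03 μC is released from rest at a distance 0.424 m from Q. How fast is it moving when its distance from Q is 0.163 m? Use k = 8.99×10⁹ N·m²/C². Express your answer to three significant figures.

Only the electrostatic force acts, so mechanical energy is conserved: ½mv² = U₁ − U₂ = kQq(1/r₁ − 1/r₂).
U₁ − U₂ = (8.99×10⁹ N·m²/C²)(-2.73×10⁻⁶ C)(1.03×10⁻⁶ C)(1/0.424 − 1/0.163) = 0.0955 J.
v = √(2·0.0955/0.0223) = 2.93 m/s.

2.93 m/s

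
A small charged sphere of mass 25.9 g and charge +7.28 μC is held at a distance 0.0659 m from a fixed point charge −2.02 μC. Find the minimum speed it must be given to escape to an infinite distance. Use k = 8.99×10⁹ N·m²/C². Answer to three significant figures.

To just escape, total mechanical energy must reach zero at infinity: ½mv²_min + U = 0, so ½mv²_min = −U = |kQq|/r.
|U| = |kQq|/r = (8.99×10⁹ N·m²/C²)(2.02×10⁻⁶)(7.28×10⁻⁶)/(0.0659) = 2.01 J.
v_min = √(2|U|/m) = √(2·2.01/0.0259) = 12.4 m/s.

12.4 m/s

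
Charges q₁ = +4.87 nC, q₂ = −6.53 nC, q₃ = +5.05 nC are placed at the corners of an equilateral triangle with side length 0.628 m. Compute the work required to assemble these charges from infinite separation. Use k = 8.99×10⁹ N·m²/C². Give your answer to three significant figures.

The work to assemble the configuration equals its total potential energy, U = Σ kqᵢqⱼ/rᵢⱼ over all pairs.
All three pair separations equal the side length, 0.628 m.
U = (-4.55×10⁻⁷) + (3.52×10⁻⁷) + (-4.72×10⁻⁷) = -5.75×10⁻⁷ J.

-5.75×10⁻⁷ J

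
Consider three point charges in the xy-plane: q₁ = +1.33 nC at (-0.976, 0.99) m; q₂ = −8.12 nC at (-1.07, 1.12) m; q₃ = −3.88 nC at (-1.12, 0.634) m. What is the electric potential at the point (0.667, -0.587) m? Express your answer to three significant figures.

-40.8 V

The total potential is the scalar sum of each charge's contribution, V = Σ kqᵢ/rᵢ.
Distances from the field point to each charge: r₁ = 2.28 m, r₂ = 2.44 m, r₃ = 2.16 m.
V = k[(1.33×10⁻⁹)/(2.28) + (-8.12×10⁻⁹)/(2.44) + (-3.88×10⁻⁹)/(2.16)] = -40.8 V.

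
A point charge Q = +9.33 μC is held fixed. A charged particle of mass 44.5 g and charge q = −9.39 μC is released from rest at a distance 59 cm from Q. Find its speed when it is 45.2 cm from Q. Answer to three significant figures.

4.28 m/s

Only the electrostatic force acts, so mechanical energy is conserved: ½mv² = U₁ − U₂ = kQq(1/r₁ − 1/r₂).
U₁ − U₂ = (8.99×10⁹ N·m²/C²)(9.33×10⁻⁶ C)(-9.39×10⁻⁶ C)(1/0.590 − 1/0.452) = 0.408 J.
v = √(2·0.408/0.0445) = 4.28 m/s.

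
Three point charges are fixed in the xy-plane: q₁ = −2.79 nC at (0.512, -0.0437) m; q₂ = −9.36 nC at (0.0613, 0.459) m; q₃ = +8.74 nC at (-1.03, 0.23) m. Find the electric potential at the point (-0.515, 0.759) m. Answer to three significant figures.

-42.3 V

The total potential is the scalar sum of each charge's contribution, V = Σ kqᵢ/rᵢ.
Distances from the field point to each charge: r₁ = 1.30 m, r₂ = 0.650 m, r₃ = 0.738 m.
V = k[(-2.79×10⁻⁹)/(1.30) + (-9.36×10⁻⁹)/(0.650) + (8.74×10⁻⁹)/(0.738)] = -42.3 V.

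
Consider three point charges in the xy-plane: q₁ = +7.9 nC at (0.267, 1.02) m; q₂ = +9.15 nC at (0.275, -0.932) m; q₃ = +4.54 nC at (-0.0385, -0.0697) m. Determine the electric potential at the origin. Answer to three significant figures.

The total potential is the scalar sum of each charge's contribution, V = Σ kqᵢ/rᵢ.
Distances from the field point to each charge: r₁ = 1.05 m, r₂ = 0.972 m, r₃ = 0.0796 m.
V = k[(7.90×10⁻⁹)/(1.05) + (9.15×10⁻⁹)/(0.972) + (4.54×10⁻⁹)/(0.0796)] = 665 V.

665 V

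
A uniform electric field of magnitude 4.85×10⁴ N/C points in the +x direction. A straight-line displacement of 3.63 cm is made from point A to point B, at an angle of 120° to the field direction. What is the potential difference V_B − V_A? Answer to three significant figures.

Only the component of displacement along E changes the potential: ΔV = −E·d·cosθ.
ΔV = −(4.85×10⁴ V/m)(0.0363 m)cos120° = 880 V.

880 V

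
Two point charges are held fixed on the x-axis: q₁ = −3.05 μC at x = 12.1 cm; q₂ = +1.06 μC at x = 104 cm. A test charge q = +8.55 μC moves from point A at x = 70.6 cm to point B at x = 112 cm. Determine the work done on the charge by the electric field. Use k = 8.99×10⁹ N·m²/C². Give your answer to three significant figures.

The work done by the electric force is W_field = −ΔU = −q(V_B − V_A) = q(V_A − V_B).
At A: distances to the source charges are 0.585 m, 0.334 m; V_A = Σ kqᵢ/rᵢ = -1.83×10⁴ V.
At B: distances to the source charges are 0.999 m, 0.0800 m; V_B = Σ kqᵢ/rᵢ = 9.17×10⁴ V.
ΔV = V_B − V_A = 1.10×10⁵ V.
W_field = −qΔV = −(8.55×10⁻⁶ C)(1.10×10⁵ V) = -0.941 J.

-0.941 J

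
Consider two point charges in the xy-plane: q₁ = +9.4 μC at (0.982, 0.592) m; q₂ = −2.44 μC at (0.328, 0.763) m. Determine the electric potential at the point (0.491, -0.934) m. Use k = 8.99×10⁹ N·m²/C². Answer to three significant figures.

3.98×10⁴ V

Electric potential is a scalar, so the contributions from each charge add algebraically: V = Σ kqᵢ/rᵢ.
Distances from the field point to each charge: r₁ = 1.60 m, r₂ = 1.70 m.
V = k[(9.40×10⁻⁶)/(1.60) + (-2.44×10⁻⁶)/(1.70)] = 3.98×10⁴ V.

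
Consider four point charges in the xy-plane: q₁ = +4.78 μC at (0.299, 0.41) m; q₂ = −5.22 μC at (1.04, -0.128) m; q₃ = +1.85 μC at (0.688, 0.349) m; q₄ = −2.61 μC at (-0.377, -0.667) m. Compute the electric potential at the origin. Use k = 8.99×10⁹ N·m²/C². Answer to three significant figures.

The total potential is the scalar sum of each charge's contribution, V = Σ kqᵢ/rᵢ.
Distances from the field point to each charge: r₁ = 0.507 m, r₂ = 1.05 m, r₃ = 0.771 m, r₄ = 0.766 m.
V = k[(4.78×10⁻⁶)/(0.507) + (-5.22×10⁻⁶)/(1.05) + (1.85×10⁻⁶)/(0.771) + (-2.61×10⁻⁶)/(0.766)] = 3.08×10⁴ V.

3.08×10⁴ V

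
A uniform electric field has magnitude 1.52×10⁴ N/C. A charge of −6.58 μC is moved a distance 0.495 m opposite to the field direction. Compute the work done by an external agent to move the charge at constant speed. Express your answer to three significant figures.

-0.0495 J

The potential change for a displacement 0.495 m opposite to the field direction is ΔV = +Ed = 7520 V.
W_ext = qΔV = -0.0495 J.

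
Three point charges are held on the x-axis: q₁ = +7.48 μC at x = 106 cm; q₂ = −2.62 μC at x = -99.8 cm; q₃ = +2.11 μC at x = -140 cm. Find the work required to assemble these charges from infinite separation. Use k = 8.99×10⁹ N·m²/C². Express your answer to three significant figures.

The work to assemble the configuration equals its total potential energy, U = Σ kqᵢqⱼ/rᵢⱼ over all pairs.
Pair separations: r₁₂ = 2.06 m, r₁₃ = 2.46 m, r₂₃ = 0.402 m.
U = (-0.0856) + (0.0577) + (-0.124) = -0.152 J.

-0.152 J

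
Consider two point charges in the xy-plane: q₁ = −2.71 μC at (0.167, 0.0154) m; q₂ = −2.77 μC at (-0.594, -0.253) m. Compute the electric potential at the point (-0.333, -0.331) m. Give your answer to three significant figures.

-1.31×10⁵ V

Electric potential is a scalar, so the contributions from each charge add algebraically: V = Σ kqᵢ/rᵢ.
Distances from the field point to each charge: r₁ = 0.608 m, r₂ = 0.272 m.
V = k[(-2.71×10⁻⁶)/(0.608) + (-2.77×10⁻⁶)/(0.272)] = -1.31×10⁵ V.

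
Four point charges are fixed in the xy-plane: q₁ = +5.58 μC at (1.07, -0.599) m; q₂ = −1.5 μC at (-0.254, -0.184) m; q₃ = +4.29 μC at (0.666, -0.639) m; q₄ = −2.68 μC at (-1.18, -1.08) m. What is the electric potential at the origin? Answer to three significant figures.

The total potential is the scalar sum of each charge's contribution, V = Σ kqᵢ/rᵢ.
Distances from the field point to each charge: r₁ = 1.23 m, r₂ = 0.314 m, r₃ = 0.923 m, r₄ = 1.60 m.
V = k[(5.58×10⁻⁶)/(1.23) + (-1.50×10⁻⁶)/(0.314) + (4.29×10⁻⁶)/(0.923) + (-2.68×10⁻⁶)/(1.60)] = 2.46×10⁴ V.

2.46×10⁴ V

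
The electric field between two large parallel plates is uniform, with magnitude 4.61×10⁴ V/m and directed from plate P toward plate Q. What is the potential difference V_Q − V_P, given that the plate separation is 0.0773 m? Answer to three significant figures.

In a uniform field, potential decreases in the direction of E: ΔV = −E·d for a displacement d parallel to E.
Going from P to Q is a displacement of 0.0773 m along the field, so V_Q − V_P = −Ed = -3560 V.

-3560 V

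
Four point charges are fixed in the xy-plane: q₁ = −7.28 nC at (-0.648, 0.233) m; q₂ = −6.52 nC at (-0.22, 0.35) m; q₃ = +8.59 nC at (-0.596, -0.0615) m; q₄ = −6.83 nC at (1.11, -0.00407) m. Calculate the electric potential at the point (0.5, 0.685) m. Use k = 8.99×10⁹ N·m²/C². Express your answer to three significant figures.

Electric potential is a scalar, so the contributions from each charge add algebraically: V = Σ kqᵢ/rᵢ.
Distances from the field point to each charge: r₁ = 1.23 m, r₂ = 0.794 m, r₃ = 1.33 m, r₄ = 0.920 m.
V = k[(-7.28×10⁻⁹)/(1.23) + (-6.52×10⁻⁹)/(0.794) + (8.59×10⁻⁹)/(1.33) + (-6.83×10⁻⁹)/(0.920)] = -135 V.

-135 V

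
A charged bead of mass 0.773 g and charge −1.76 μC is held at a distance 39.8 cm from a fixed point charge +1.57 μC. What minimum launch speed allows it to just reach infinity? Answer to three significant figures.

12.7 m/s

To just escape, total mechanical energy must reach zero at infinity: ½mv²_min + U = 0, so ½mv²_min = −U = |kQq|/r.
|U| = |kQq|/r = (8.99×10⁹ N·m²/C²)(1.57×10⁻⁶)(1.76×10⁻⁶)/(0.398) = 0.0624 J.
v_min = √(2|U|/m) = √(2·0.0624/7.73×10⁻⁴) = 12.7 m/s.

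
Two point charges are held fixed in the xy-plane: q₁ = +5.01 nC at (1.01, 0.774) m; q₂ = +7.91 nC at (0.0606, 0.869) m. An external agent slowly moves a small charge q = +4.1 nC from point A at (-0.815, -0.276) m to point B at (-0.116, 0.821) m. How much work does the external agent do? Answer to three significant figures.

1.47×10⁻⁶ J

For quasistatic motion the external work equals the change in potential energy: W_ext = qΔV = q(V_B − V_A).
At A: distances to the source charges are 2.11 m, 1.44 m; V_A = Σ kqᵢ/rᵢ = 70.7 V.
At B: distances to the source charges are 1.13 m, 0.183 m; V_B = Σ kqᵢ/rᵢ = 429 V.
ΔV = V_B − V_A = 358 V.
W_ext = qΔV = (4.10×10⁻⁹ C)(358 V) = 1.47×10⁻⁶ J.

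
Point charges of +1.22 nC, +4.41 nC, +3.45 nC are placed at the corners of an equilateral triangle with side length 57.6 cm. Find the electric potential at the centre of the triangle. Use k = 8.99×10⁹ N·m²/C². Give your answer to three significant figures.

245 V

The total potential is the scalar sum of each charge's contribution, V = Σ kqᵢ/rᵢ.
The distance from each vertex to the centroid is a/√3 = 0.333 m.
V = k[(1.22×10⁻⁹)/(0.333) + (4.41×10⁻⁹)/(0.333) + (3.45×10⁻⁹)/(0.333)] = 245 V.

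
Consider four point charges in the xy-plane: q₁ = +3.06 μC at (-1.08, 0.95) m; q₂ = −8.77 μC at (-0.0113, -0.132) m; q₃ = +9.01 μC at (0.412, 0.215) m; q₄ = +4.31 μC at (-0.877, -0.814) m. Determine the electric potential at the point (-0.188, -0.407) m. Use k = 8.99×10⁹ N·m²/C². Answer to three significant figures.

-8.21×10⁴ V

The total potential is the scalar sum of each charge's contribution, V = Σ kqᵢ/rᵢ.
Distances from the field point to each charge: r₁ = 1.62 m, r₂ = 0.327 m, r₃ = 0.864 m, r₄ = 0.800 m.
V = k[(3.06×10⁻⁶)/(1.62) + (-8.77×10⁻⁶)/(0.327) + (9.01×10⁻⁶)/(0.864) + (4.31×10⁻⁶)/(0.800)] = -8.21×10⁴ V.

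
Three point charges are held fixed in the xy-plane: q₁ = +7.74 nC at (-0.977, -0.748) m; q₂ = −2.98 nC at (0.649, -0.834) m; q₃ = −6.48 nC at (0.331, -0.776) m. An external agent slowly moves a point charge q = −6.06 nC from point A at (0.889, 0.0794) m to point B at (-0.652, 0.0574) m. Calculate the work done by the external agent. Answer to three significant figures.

For quasistatic motion the external work equals the change in potential energy: W_ext = qΔV = q(V_B − V_A).
At A: distances to the source charges are 2.04 m, 0.944 m, 1.02 m; V_A = Σ kqᵢ/rᵢ = -51.3 V.
At B: distances to the source charges are 0.869 m, 1.58 m, 1.29 m; V_B = Σ kqᵢ/rᵢ = 17.9 V.
ΔV = V_B − V_A = 69.2 V.
W_ext = qΔV = (-6.06×10⁻⁹ C)(69.2 V) = -4.20×10⁻⁷ J.

-4.20×10⁻⁷ J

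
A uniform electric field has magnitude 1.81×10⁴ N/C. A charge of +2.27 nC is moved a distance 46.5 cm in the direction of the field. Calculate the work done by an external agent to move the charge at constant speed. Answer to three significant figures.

The potential change for a displacement 46.5 cm in the direction of the field is ΔV = −Ed = -8420 V.
W_ext = qΔV = -1.91×10⁻⁵ J.

-1.91×10⁻⁵ J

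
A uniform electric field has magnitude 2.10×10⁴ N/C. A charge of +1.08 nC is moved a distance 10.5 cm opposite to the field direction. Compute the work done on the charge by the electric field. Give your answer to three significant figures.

-2.38×10⁻⁶ J

The potential change for a displacement 10.5 cm opposite to the field direction is ΔV = +Ed = 2200 V.
W_field = −qΔV = -2.38×10⁻⁶ J.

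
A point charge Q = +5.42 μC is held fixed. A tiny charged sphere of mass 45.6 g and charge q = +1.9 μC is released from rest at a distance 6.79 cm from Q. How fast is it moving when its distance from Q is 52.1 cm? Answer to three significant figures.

Only the electrostatic force acts, so mechanical energy is conserved: ½mv² = U₁ − U₂ = kQq(1/r₁ − 1/r₂).
U₁ − U₂ = (8.99×10⁹ N·m²/C²)(5.42×10⁻⁶ C)(1.90×10⁻⁶ C)(1/0.0679 − 1/0.521) = 1.19 J.
v = √(2·1.19/0.0456) = 7.21 m/s.

7.21 m/s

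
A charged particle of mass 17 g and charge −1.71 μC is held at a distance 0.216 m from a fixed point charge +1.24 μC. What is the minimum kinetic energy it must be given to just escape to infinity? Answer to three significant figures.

To just escape, total mechanical energy must reach zero at infinity: ½mv²_min + U = 0, so ½mv²_min = −U = |kQq|/r.
|U| = |kQq|/r = (8.99×10⁹ N·m²/C²)(1.24×10⁻⁶)(1.71×10⁻⁶)/(0.216) = 0.0883 J.

0.0883 J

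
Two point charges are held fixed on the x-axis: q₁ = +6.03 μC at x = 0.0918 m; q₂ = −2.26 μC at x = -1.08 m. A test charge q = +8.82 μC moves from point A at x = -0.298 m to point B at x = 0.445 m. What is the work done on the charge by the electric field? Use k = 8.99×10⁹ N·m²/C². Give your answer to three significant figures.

The work done by the electric force is W_field = −ΔU = −q(V_B − V_A) = q(V_A − V_B).
At A: distances to the source charges are 0.390 m, 0.782 m; V_A = Σ kqᵢ/rᵢ = 1.13×10⁵ V.
At B: distances to the source charges are 0.353 m, 1.53 m; V_B = Σ kqᵢ/rᵢ = 1.40×10⁵ V.
ΔV = V_B − V_A = 2.71×10⁴ V.
W_field = −qΔV = −(8.82×10⁻⁶ C)(2.71×10⁴ V) = -0.239 J.

-0.239 J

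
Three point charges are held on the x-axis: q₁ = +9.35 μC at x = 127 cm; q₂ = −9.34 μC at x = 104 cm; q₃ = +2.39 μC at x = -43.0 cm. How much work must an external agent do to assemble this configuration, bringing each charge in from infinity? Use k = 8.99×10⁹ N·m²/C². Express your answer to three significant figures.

-3.43 J

The assembly work is the sum of pairwise potential energies, U = Σ_{i<j} kqᵢqⱼ/rᵢⱼ.
Pair separations: r₁₂ = 0.230 m, r₁₃ = 1.70 m, r₂₃ = 1.47 m.
U = (-3.41) + (0.118) + (-0.137) = -3.43 J.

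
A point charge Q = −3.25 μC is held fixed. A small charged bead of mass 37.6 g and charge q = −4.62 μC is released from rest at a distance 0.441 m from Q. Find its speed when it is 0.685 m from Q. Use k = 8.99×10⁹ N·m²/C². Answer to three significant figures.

Only the electrostatic force acts, so mechanical energy is conserved: ½mv² = U₁ − U₂ = kQq(1/r₁ − 1/r₂).
U₁ − U₂ = (8.99×10⁹ N·m²/C²)(-3.25×10⁻⁶ C)(-4.62×10⁻⁶ C)(1/0.441 − 1/0.685) = 0.109 J.
v = √(2·0.109/0.0376) = 2.41 m/s.

2.41 m/s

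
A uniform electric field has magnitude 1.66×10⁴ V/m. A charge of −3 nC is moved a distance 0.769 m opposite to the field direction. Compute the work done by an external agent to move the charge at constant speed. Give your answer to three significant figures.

The potential change for a displacement 0.769 m opposite to the field direction is ΔV = +Ed = 1.28×10⁴ V.
W_ext = qΔV = -3.83×10⁻⁵ J.

-3.83×10⁻⁵ J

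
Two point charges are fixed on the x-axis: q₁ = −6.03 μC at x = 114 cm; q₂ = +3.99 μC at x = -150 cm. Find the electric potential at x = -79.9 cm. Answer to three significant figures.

Electric potential is a scalar, so the contributions from each charge add algebraically: V = Σ kqᵢ/rᵢ.
Distances from the field point to each charge: r₁ = 1.94 m, r₂ = 0.701 m.
V = k[(-6.03×10⁻⁶)/(1.94) + (3.99×10⁻⁶)/(0.701)] = 2.32×10⁴ V.

2.32×10⁴ V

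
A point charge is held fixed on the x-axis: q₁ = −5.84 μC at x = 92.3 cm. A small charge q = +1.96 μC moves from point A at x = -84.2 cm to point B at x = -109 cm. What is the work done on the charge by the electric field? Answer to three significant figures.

-7.18×10⁻³ J

The work done by the electric force is W_field = −ΔU = −q(V_B − V_A) = q(V_A − V_B).
At A: distance to the source charge is 1.77 m; V_A = kq₁/r = -2.97×10⁴ V.
At B: distance to the source charge is 2.01 m; V_B = kq₁/r = -2.61×10⁴ V.
ΔV = V_B − V_A = 3660 V.
W_field = −qΔV = −(1.96×10⁻⁶ C)(3660 V) = -7.18×10⁻³ J.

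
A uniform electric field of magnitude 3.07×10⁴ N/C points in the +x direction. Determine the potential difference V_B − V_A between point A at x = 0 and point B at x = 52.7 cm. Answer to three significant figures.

In a uniform field, potential decreases in the direction of E: V_B − V_A = −E·Δx.
V_B − V_A = −(3.07×10⁴ V/m)(0.527 m) = -1.62×10⁴ V.

-1.62×10⁴ V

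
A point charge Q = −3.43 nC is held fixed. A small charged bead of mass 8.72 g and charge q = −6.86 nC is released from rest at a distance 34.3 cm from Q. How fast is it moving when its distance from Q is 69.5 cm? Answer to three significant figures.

8.46×10⁻³ m/s

Only the electrostatic force acts, so mechanical energy is conserved: ½mv² = U₁ − U₂ = kQq(1/r₁ − 1/r₂).
U₁ − U₂ = (8.99×10⁹ N·m²/C²)(-3.43×10⁻⁹ C)(-6.86×10⁻⁹ C)(1/0.343 − 1/0.695) = 3.12×10⁻⁷ J.
v = √(2·3.12×10⁻⁷/8.72×10⁻³) = 8.46×10⁻³ m/s.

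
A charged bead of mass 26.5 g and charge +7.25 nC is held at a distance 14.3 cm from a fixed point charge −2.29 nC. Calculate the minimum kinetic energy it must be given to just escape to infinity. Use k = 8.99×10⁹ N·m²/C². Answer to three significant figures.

1.04×10⁻⁶ J

To just escape, total mechanical energy must reach zero at infinity: ½mv²_min + U = 0, so ½mv²_min = −U = |kQq|/r.
|U| = |kQq|/r = (8.99×10⁹ N·m²/C²)(2.29×10⁻⁹)(7.25×10⁻⁹)/(0.143) = 1.04×10⁻⁶ J.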